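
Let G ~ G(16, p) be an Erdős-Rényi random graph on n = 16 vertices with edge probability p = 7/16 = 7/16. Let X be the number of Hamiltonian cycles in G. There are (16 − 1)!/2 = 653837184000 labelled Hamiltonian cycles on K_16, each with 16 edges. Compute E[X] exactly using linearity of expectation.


K_16 has (16 − 1)!/2 = 653837184000 labelled Hamiltonian cycles.
For each such Hamiltonian cycle H, let X_H = 1 if all 16 edges of H are present in G. Then P[X_H = 1] = p^{16} = (7/16)^{16} = 33232930569601/18446744073709551616.
By linearity: E[X] = Σ_H E[X_H] = 653837184000 · p^{16} = 653837184000 · 33232930569601/18446744073709551616 = 21219654042671322112875/18014398509481984.
Numerically: E[X] ≈ 1.178e+06.

E[X] = 653837184000 · (7/16)^{16} = 21219654042671322112875/18014398509481984 ≈ 1.178e+06.


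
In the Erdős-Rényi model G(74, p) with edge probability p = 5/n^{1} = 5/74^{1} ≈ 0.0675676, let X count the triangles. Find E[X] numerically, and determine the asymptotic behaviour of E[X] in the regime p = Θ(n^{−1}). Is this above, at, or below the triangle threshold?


Number of potential triangles: C(74, 3) = 64824.
Each occurs with probability p³ ≈ (0.0675676)³ ≈ 3.08471364e-04.
By linearity: E[X] = C(74, 3)·p³ ≈ 64824 · 3.08471364e-04 ≈ 19.996348.
Here α = 1, so p = 5/n is exactly at the triangle threshold p ~ 1/n. Asymptotically E[X] → c³/6 = 5³/6 = 125/6 ≈ 20.833333, a bounded constant. In this regime the triangle count is asymptotically Poisson(c³/6).

E[X] ≈ 19.996348; in regime p = Θ(1/n^{1}) E[X] stays bounded (at the triangle threshold p ~ 1/n).


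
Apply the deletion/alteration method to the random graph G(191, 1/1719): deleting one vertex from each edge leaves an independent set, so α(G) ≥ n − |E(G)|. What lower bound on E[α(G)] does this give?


E[|E(G)|] = C(191, 2)·p = 18145 · (1/1719) = 95/9.
E[α(G)] ≥ n − E[|E(G)|] = 191 − 95/9 = 1624/9.
Numerically: ≈ 180.444.
(This is only a lower bound; the true E[α(G)] may be larger.)

E[α(G)] ≥ 1624/9 ≈ 180.444.


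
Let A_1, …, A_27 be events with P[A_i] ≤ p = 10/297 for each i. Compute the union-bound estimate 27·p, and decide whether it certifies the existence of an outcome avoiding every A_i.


Union bound: P[∪_{i=1}^{27} A_i] ≤ Σ_i P[A_i] ≤ 27·p = 27·(10/297) = 10/11.
Numerically: 10/11 ≈ 0.90909.
Is 10/11 < 1? YES.
Since P[∪ A_i] ≤ 10/11 < 1, the complement has P[∩ A_i^c] ≥ 1 − 10/11 = 1/11 > 0, so some outcome avoids every A_i.

27·p = 10/11 ≈ 0.90909; existence CERTIFIED by the union bound.


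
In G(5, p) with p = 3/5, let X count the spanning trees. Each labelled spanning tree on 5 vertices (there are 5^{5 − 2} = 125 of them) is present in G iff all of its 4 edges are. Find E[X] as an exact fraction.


K_5 has 5^{5 − 2} = 125 labelled spanning trees.
For each such spanning tree H, let X_H = 1 if all 4 edges of H are present in G. Then P[X_H = 1] = p^{4} = (3/5)^{4} = 81/625.
Summing the indicators: E[X] = Σ_H E[X_H] = 125 · p^{4} = 125 · 81/625 = 81/5.
Numerically: E[X] ≈ 16.2.

E[X] = 125 · (3/5)^{4} = 81/5 ≈ 16.2.


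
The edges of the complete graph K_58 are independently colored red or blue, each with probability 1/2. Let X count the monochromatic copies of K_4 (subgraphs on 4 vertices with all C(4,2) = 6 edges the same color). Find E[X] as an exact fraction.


Let X = Σ_S X_S over the C(58, 4) = 424270 subsets S of size 4, where X_S = 1 if the K_4 on S is monochromatic.
For a fixed S, the K_4 on S has C(4, 2) = 6 edges. P[all 6 edges red] = (1/2)^6, and likewise for blue, so P[monochromatic] = 2·(1/2)^6 = 2^{1 − 6} = 1/32.
Summing: E[X] = C(58, 4) · 2^{1 − 6} = 424270 · 1/32 = 212135/16.
Numerically: E[X] ≈ 13258.4375.

E[X] = C(58,4)·2^(1−C(4,2)) = 212135/16 ≈ 13258.4375.


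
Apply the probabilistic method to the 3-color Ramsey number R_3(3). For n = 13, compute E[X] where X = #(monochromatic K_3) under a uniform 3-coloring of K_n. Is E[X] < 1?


E[X] = C(13, 3) · 3^{1 − 3} = 286 · 3^{−2} = 286/9.
As a reduced fraction: E[X] = 286/9 ≈ 31.7778.
Is E[X] < 1? NO.
Since E[X] ≥ 1, the first-moment bound is inconclusive at n = 13; it does NOT by itself certify R_3(3) > 13.

E[X] = 286/9 ≈ 31.7778; E[X] ≥ 1; first-moment method inconclusive here.


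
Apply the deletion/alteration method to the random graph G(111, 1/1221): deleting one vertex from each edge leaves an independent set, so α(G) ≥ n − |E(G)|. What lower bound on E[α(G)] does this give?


E[|E(G)|] = C(111, 2)·p = 6105 · (1/1221) = 5.
E[α(G)] ≥ n − E[|E(G)|] = 111 − 5 = 106.
Numerically: ≈ 106.000.
(This is only a lower bound; the true E[α(G)] may be larger.)

E[α(G)] ≥ 106 ≈ 106.000.


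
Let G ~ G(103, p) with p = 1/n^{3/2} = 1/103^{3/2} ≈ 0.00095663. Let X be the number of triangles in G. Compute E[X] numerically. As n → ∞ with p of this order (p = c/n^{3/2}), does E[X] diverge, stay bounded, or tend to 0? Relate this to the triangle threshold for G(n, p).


Number of potential triangles: C(103, 3) = 176851.
Each occurs with probability p³ ≈ (0.00095663)³ ≈ 8.7545230e-10.
By linearity: E[X] = C(103, 3)·p³ ≈ 176851 · 8.7545230e-10 ≈ 0.00015.
Since α = 3/2 > 1, p = c/n^{3/2} = o(1/n) is below the triangle threshold p ~ 1/n. Asymptotically E[X] ~ (c³/6)·n^{3(1−α)} = (1³/6)·n^{-1.5} → 0, so by Markov's inequality G has no triangles w.h.p.

E[X] ≈ 0.00015; in regime p = Θ(1/n^{3/2}) E[X] tends to 0 (below the triangle threshold p ~ 1/n).


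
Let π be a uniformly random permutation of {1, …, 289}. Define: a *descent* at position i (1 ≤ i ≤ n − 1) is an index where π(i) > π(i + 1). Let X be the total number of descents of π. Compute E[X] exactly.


Write X = Σ X_I over i = 1, …, 288, with X_I the indicator of one descent.
There are 288 indicators.
For each fixed i, the pair (π(i), π(i+1)) is a uniformly random ordered pair of distinct values from {1, …, 289}; by symmetry P[π(i) > π(i+1)] = 1/2.
By linearity: E[X] = 288 · (1/2) = (289 − 1) · (1/2) = 144 ≈ 144.00000.

E[X] = 144 = 144.00000.


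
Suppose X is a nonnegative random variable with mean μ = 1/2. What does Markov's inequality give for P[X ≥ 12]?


μ = E[X] = 1/2, a = 12.
Markov: P[X ≥ 12] ≤ μ/a = (1/2)/12 = 1/24.
Numerically: ≈ 0.042.
(Since a = 12 > μ = 0.500, the bound 1/24 is < 1 and informative.)

P[X ≥ 12] ≤ 1/24 ≈ 0.042.


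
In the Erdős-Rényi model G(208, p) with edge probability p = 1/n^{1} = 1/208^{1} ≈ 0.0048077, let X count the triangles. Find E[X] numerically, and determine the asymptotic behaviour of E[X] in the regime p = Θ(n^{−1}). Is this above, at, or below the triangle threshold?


Number of potential triangles: C(208, 3) = 1478256.
Each occurs with probability p³ ≈ (0.0048077)³ ≈ 1.1112454e-07.
By linearity: E[X] = C(208, 3)·p³ ≈ 1478256 · 1.1112454e-07 ≈ 0.16427.
Here α = 1, so p = 1/n is exactly at the triangle threshold p ~ 1/n. Asymptotically E[X] → c³/6 = 1³/6 = 1/6 ≈ 0.16667, a bounded constant. In this regime the triangle count is asymptotically Poisson(c³/6).

E[X] ≈ 0.16427; in regime p = Θ(1/n^{1}) E[X] stays bounded (at the triangle threshold p ~ 1/n).


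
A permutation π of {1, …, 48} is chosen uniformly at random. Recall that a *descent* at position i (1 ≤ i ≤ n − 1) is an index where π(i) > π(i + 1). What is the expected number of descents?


Write X = Σ X_I over i = 1, …, 47, with X_I the indicator of one descent.
There are 47 indicators.
For each fixed i, the pair (π(i), π(i+1)) is a uniformly random ordered pair of distinct values from {1, …, 48}; by symmetry P[π(i) > π(i+1)] = 1/2.
By linearity: E[X] = 47 · (1/2) = (48 − 1) · (1/2) = 47/2 ≈ 23.5000.

E[X] = 47/2 = 23.5000.


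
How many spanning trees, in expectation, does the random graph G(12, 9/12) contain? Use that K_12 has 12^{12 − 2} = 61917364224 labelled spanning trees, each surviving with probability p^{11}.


K_12 has 12^{12 − 2} = 61917364224 labelled spanning trees.
For each such spanning tree H, let X_H = 1 if all 11 edges of H are present in G. Then P[X_H = 1] = p^{11} = (3/4)^{11} = 177147/4194304.
Summing the indicators: E[X] = Σ_H E[X_H] = 61917364224 · p^{11} = 61917364224 · 177147/4194304 = 10460353203/4.
Numerically: E[X] ≈ 2.6151e+09.

E[X] = 61917364224 · (3/4)^{11} = 10460353203/4 ≈ 2.6151e+09.


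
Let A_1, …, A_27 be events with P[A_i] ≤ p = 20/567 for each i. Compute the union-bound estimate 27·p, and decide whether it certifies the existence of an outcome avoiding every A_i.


Union bound: P[∪_{i=1}^{27} A_i] ≤ Σ_i P[A_i] ≤ 27·p = 27·(20/567) = 20/21.
Numerically: 20/21 ≈ 0.9524.
Is 20/21 < 1? YES.
Since P[∪ A_i] ≤ 20/21 < 1, the complement has P[∩ A_i^c] ≥ 1 − 20/21 = 1/21 > 0, so some outcome avoids every A_i.

27·p = 20/21 ≈ 0.9524; existence CERTIFIED by the union bound.


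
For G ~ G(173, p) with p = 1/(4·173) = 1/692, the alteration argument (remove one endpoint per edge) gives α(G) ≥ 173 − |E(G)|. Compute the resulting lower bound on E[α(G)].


E[|E(G)|] = C(173, 2)·p = 14878 · (1/692) = 43/2.
E[α(G)] ≥ n − E[|E(G)|] = 173 − 43/2 = 303/2.
Numerically: ≈ 151.500.
(This is only a lower bound; the true E[α(G)] may be larger.)

E[α(G)] ≥ 303/2 ≈ 151.500.


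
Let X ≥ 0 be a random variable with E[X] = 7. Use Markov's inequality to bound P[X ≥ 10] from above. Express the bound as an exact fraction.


μ = E[X] = 7, a = 10.
Markov: P[X ≥ 10] ≤ μ/a = (7)/10 = 7/10.
Numerically: ≈ 0.700.
(Since a = 10 > μ = 7.000, the bound 7/10 is < 1 and informative.)

P[X ≥ 10] ≤ 7/10 ≈ 0.700.


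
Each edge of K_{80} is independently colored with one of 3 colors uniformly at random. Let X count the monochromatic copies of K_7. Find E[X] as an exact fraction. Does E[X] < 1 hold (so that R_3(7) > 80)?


E[X] = C(80, 7) · 3^{1 − 21} = 3176716400 · 3^{−20} = 3176716400/3486784401.
As a reduced fraction: E[X] = 3176716400/3486784401 ≈ 0.9110734.
Is E[X] < 1? YES.
Since E[X] < 1, there exists a 3-coloring of K_{80} with no monochromatic K_7; hence R_3(7) > 80.

E[X] = 3176716400/3486784401 ≈ 0.9110734; E[X] < 1, so R_3(7) > 80.


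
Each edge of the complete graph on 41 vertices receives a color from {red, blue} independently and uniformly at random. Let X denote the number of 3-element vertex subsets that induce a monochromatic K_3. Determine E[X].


Let X = Σ_S X_S over the C(41, 3) = 10660 subsets S of size 3, where X_S = 1 if the K_3 on S is monochromatic.
For a fixed S, the K_3 on S has C(3, 2) = 3 edges. P[all 3 edges red] = (1/2)^3, and likewise for blue, so P[monochromatic] = 2·(1/2)^3 = 2^{1 − 3} = 1/4.
By linearity of expectation: E[X] = C(41, 3) · 2^{1 − 3} = 10660 · 1/4 = 2665.
Numerically: E[X] ≈ 2665.000.

E[X] = C(41,3)·2^(1−C(3,2)) = 2665 ≈ 2665.000.


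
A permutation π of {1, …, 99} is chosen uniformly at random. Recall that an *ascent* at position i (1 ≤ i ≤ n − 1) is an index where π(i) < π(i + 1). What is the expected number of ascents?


Write X = Σ X_I over i = 1, …, 98, with X_I the indicator of one ascent.
There are 98 indicators.
For each fixed i, the pair (π(i), π(i+1)) is a uniformly random ordered pair of distinct values from {1, …, 99}; by symmetry P[π(i) < π(i+1)] = 1/2.
By linearity: E[X] = 98 · (1/2) = (99 − 1) · (1/2) = 49 ≈ 49.0000.

E[X] = 49 = 49.0000.


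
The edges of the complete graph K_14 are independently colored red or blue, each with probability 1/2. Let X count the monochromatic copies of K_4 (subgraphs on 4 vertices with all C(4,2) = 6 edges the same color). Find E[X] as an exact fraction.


Let X = Σ_S X_S over the C(14, 4) = 1001 subsets S of size 4, where X_S = 1 if the K_4 on S is monochromatic.
For a fixed S, the K_4 on S has C(4, 2) = 6 edges. P[all 6 edges red] = (1/2)^6, and likewise for blue, so P[monochromatic] = 2·(1/2)^6 = 2^{1 − 6} = 1/32.
Summing: E[X] = C(14, 4) · 2^{1 − 6} = 1001 · 1/32 = 1001/32.
Numerically: E[X] ≈ 31.281.

E[X] = C(14,4)·2^(1−C(4,2)) = 1001/32 ≈ 31.281.


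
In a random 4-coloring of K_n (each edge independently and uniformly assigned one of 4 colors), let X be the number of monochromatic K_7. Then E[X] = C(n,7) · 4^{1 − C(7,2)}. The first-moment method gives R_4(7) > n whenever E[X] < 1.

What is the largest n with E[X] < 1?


We need C(n, 7) · 4^{1 − 21} < 1, i.e. C(n, 7) < 4^{21 − 1} = 1099511627776.
Check values of n near the boundary:
  n = 177: C(177, 7) = 957664425960; 957664425960 < 1099511627776? YES
  n = 178: C(178, 7) = 996867063280; 996867063280 < 1099511627776? YES
  n = 179: C(179, 7) = 1037437234460; 1037437234460 < 1099511627776? YES
  n = 180: C(180, 7) = 1079414463600; 1079414463600 < 1099511627776? YES
  n = 181: C(181, 7) = 1122839183400; 1122839183400 < 1099511627776? NO
  n = 182: C(182, 7) = 1167752750736; 1167752750736 < 1099511627776? NO
  n = 183: C(183, 7) = 1214197462413; 1214197462413 < 1099511627776? NO
The largest n with C(n, 7) < 1099511627776 is n = 180 (where E[X] = 67463403975/68719476736 ≈ 0.981722). Hence R_4(7) > 180, i.e. R_4(7) ≥ 181.

Largest n = 180; hence R_4(7) > 180.


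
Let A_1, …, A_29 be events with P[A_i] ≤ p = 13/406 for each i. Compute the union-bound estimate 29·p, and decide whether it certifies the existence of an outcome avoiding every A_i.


Union bound: P[∪_{i=1}^{29} A_i] ≤ Σ_i P[A_i] ≤ 29·p = 29·(13/406) = 13/14.
Numerically: 13/14 ≈ 0.928571.
Is 13/14 < 1? YES.
Since P[∪ A_i] ≤ 13/14 < 1, the complement has P[∩ A_i^c] ≥ 1 − 13/14 = 1/14 > 0, so some outcome avoids every A_i.

29·p = 13/14 ≈ 0.928571; existence CERTIFIED by the union bound.


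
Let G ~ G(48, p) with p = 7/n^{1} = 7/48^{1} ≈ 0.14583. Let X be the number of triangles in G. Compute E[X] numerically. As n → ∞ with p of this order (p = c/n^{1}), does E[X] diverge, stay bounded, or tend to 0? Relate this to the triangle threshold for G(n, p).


Number of potential triangles: C(48, 3) = 17296.
Each occurs with probability p³ ≈ (0.14583)³ ≈ 3.1014902e-03.
By linearity: E[X] = C(48, 3)·p³ ≈ 17296 · 3.1014902e-03 ≈ 53.64337.
Here α = 1, so p = 7/n is exactly at the triangle threshold p ~ 1/n. Asymptotically E[X] → c³/6 = 7³/6 = 343/6 ≈ 57.16667, a bounded constant. In this regime the triangle count is asymptotically Poisson(c³/6).

E[X] ≈ 53.64337; in regime p = Θ(1/n^{1}) E[X] stays bounded (at the triangle threshold p ~ 1/n).


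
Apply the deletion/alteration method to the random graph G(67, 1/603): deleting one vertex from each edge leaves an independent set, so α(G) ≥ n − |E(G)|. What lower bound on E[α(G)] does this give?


E[|E(G)|] = C(67, 2)·p = 2211 · (1/603) = 11/3.
E[α(G)] ≥ n − E[|E(G)|] = 67 − 11/3 = 190/3.
Numerically: ≈ 63.3333.
(This is only a lower bound; the true E[α(G)] may be larger.)

E[α(G)] ≥ 190/3 ≈ 63.3333.


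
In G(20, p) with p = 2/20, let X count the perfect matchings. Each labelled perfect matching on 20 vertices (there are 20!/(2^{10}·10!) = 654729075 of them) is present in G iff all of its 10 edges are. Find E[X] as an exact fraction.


K_20 has 20!/(2^{10}·10!) = 654729075 labelled perfect matchings.
For each such perfect matching H, let X_H = 1 if all 10 edges of H are present in G. Then P[X_H = 1] = p^{10} = (1/10)^{10} = 1/10000000000.
Summing the indicators: E[X] = Σ_H E[X_H] = 654729075 · p^{10} = 654729075 · 1/10000000000 = 26189163/400000000.
Numerically: E[X] ≈ 0.065473.

E[X] = 654729075 · (1/10)^{10} = 26189163/400000000 ≈ 0.065473.


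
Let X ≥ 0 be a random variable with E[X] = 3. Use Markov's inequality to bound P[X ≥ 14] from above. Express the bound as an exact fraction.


μ = E[X] = 3, a = 14.
Markov: P[X ≥ 14] ≤ μ/a = (3)/14 = 3/14.
Numerically: ≈ 0.21429.
(Since a = 14 > μ = 3.00000, the bound 3/14 is < 1 and informative.)

P[X ≥ 14] ≤ 3/14 ≈ 0.21429.


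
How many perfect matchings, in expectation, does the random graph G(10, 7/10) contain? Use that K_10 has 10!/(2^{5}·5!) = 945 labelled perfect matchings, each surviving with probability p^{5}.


K_10 has 10!/(2^{5}·5!) = 945 labelled perfect matchings.
For each such perfect matching H, let X_H = 1 if all 5 edges of H are present in G. Then P[X_H = 1] = p^{5} = (7/10)^{5} = 16807/100000.
Summing the indicators: E[X] = Σ_H E[X_H] = 945 · p^{5} = 945 · 16807/100000 = 3176523/20000.
Numerically: E[X] ≈ 158.83.

E[X] = 945 · (7/10)^{5} = 3176523/20000 ≈ 158.83.


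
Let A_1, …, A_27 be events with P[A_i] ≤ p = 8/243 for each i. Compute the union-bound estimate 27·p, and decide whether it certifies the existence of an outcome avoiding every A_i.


Union bound: P[∪_{i=1}^{27} A_i] ≤ Σ_i P[A_i] ≤ 27·p = 27·(8/243) = 8/9.
Numerically: 8/9 ≈ 0.8889.
Is 8/9 < 1? YES.
Since P[∪ A_i] ≤ 8/9 < 1, the complement has P[∩ A_i^c] ≥ 1 − 8/9 = 1/9 > 0, so some outcome avoids every A_i.

27·p = 8/9 ≈ 0.8889; existence CERTIFIED by the union bound.


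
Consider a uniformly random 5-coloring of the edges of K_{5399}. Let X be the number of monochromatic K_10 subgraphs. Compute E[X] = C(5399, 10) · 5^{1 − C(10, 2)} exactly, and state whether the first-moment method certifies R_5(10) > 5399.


E[X] = C(5399, 10) · 5^{1 − 45} = 5751065658334180080797359164706 · 5^{−44} = 5751065658334180080797359164706/5684341886080801486968994140625.
As a reduced fraction: E[X] = 5751065658334180080797359164706/5684341886080801486968994140625 ≈ 1.012.
Is E[X] < 1? NO.
Since E[X] ≥ 1, the first-moment bound is inconclusive at n = 5399; it does NOT by itself certify R_5(10) > 5399.

E[X] = 5751065658334180080797359164706/5684341886080801486968994140625 ≈ 1.012; E[X] ≥ 1; first-moment method inconclusive here.


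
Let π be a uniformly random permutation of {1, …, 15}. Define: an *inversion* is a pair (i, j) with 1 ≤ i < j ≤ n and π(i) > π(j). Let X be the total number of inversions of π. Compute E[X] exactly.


Write X = Σ X_I over the C(15, 2) = 105 pairs i < j, with X_I the indicator of one inversion.
There are 105 indicators.
For each fixed pair i < j, the values π(i) and π(j) are two distinct elements of {1, …, 15} in uniformly random order; by symmetry P[π(i) > π(j)] = 1/2.
By linearity: E[X] = 105 · (1/2) = C(15, 2) · (1/2) = 105/2 = 105/2 ≈ 52.500.

E[X] = 105/2 = 52.500.


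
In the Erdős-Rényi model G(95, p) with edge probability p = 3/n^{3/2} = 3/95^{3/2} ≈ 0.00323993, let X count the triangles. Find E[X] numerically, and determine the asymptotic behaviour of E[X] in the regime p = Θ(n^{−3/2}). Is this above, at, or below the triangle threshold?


Number of potential triangles: C(95, 3) = 138415.
Each occurs with probability p³ ≈ (0.00323993)³ ≈ 3.40100711e-08.
By linearity: E[X] = C(95, 3)·p³ ≈ 138415 · 3.40100711e-08 ≈ 0.004708.
Since α = 3/2 > 1, p = c/n^{3/2} = o(1/n) is below the triangle threshold p ~ 1/n. Asymptotically E[X] ~ (c³/6)·n^{3(1−α)} = (3³/6)·n^{-1.5} → 0, so by Markov's inequality G has no triangles w.h.p.

E[X] ≈ 0.004708; in regime p = Θ(1/n^{3/2}) E[X] tends to 0 (below the triangle threshold p ~ 1/n).


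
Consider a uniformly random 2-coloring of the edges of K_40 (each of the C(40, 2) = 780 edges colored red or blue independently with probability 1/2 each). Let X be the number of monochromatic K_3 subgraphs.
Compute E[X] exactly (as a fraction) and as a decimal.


Let X = Σ_S X_S over the C(40, 3) = 9880 subsets S of size 3, where X_S = 1 if the K_3 on S is monochromatic.
For a fixed S, the K_3 on S has C(3, 2) = 3 edges. P[all 3 edges red] = (1/2)^3, and likewise for blue, so P[monochromatic] = 2·(1/2)^3 = 2^{1 − 3} = 1/4.
By linearity of expectation: E[X] = C(40, 3) · 2^{1 − 3} = 9880 · 1/4 = 2470.
Numerically: E[X] ≈ 2470.000000.

E[X] = C(40,3)·2^(1−C(3,2)) = 2470 ≈ 2470.000000.


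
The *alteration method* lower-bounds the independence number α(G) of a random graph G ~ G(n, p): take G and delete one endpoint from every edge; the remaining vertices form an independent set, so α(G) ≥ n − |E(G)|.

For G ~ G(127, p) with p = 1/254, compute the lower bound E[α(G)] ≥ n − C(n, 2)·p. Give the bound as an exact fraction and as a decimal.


E[|E(G)|] = C(127, 2)·p = 8001 · (1/254) = 63/2.
E[α(G)] ≥ n − E[|E(G)|] = 127 − 63/2 = 191/2.
Numerically: ≈ 95.50000.
(This is only a lower bound; the true E[α(G)] may be larger.)

E[α(G)] ≥ 191/2 ≈ 95.50000.


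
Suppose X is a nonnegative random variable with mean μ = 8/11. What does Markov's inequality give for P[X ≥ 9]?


μ = E[X] = 8/11, a = 9.
Markov: P[X ≥ 9] ≤ μ/a = (8/11)/9 = 8/99.
Numerically: ≈ 0.081.
(Since a = 9 > μ = 0.727, the bound 8/99 is < 1 and informative.)

P[X ≥ 9] ≤ 8/99 ≈ 0.081.


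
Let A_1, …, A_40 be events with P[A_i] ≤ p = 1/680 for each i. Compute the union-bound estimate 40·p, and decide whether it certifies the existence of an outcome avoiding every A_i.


Union bound: P[∪_{i=1}^{40} A_i] ≤ Σ_i P[A_i] ≤ 40·p = 40·(1/680) = 1/17.
Numerically: 1/17 ≈ 0.0588235.
Is 1/17 < 1? YES.
Since P[∪ A_i] ≤ 1/17 < 1, the complement has P[∩ A_i^c] ≥ 1 − 1/17 = 16/17 > 0, so some outcome avoids every A_i.

40·p = 1/17 ≈ 0.0588235; existence CERTIFIED by the union bound.


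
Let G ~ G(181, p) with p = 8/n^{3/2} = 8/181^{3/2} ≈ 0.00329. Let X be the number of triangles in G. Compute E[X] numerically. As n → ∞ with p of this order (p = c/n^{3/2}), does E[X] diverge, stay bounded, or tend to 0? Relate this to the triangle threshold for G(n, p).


Number of potential triangles: C(181, 3) = 971970.
Each occurs with probability p³ ≈ (0.00329)³ ≈ 3.54582e-08.
By linearity: E[X] = C(181, 3)·p³ ≈ 971970 · 3.54582e-08 ≈ 0.034.
Since α = 3/2 > 1, p = c/n^{3/2} = o(1/n) is below the triangle threshold p ~ 1/n. Asymptotically E[X] ~ (c³/6)·n^{3(1−α)} = (8³/6)·n^{-1.5} → 0, so by Markov's inequality G has no triangles w.h.p.

E[X] ≈ 0.034; in regime p = Θ(1/n^{3/2}) E[X] tends to 0 (below the triangle threshold p ~ 1/n).


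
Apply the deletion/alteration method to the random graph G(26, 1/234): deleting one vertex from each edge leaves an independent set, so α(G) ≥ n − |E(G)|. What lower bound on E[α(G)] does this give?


E[|E(G)|] = C(26, 2)·p = 325 · (1/234) = 25/18.
E[α(G)] ≥ n − E[|E(G)|] = 26 − 25/18 = 443/18.
Numerically: ≈ 24.611.
(This is only a lower bound; the true E[α(G)] may be larger.)

E[α(G)] ≥ 443/18 ≈ 24.611.


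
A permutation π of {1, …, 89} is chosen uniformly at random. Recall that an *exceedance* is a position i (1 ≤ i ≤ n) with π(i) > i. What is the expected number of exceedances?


Write X = Σ_{i=1}^{89} X_i, where X_i = 1_{π(i) > i}.
For each fixed i, π(i) is uniform over {1, …, 89} (marginal of a uniform permutation), so P[π(i) > i] = (n − i)/n. Summing: Σ_{i=1}^{89} (n − i)/n = (0 + 1 + … + 88)/89 = 89(89 − 1)/(2·89) = (89 − 1)/2.
Hence E[X] = Σ_{i=1}^{89} (89 − i)/89 = 44 ≈ 44.000.

E[X] = 44 = 44.000.


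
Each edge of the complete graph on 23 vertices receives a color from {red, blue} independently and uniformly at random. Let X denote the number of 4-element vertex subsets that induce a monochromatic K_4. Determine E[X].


Let X = Σ_S X_S over the C(23, 4) = 8855 subsets S of size 4, where X_S = 1 if the K_4 on S is monochromatic.
For a fixed S, the K_4 on S has C(4, 2) = 6 edges. P[all 6 edges red] = (1/2)^6, and likewise for blue, so P[monochromatic] = 2·(1/2)^6 = 2^{1 − 6} = 1/32.
Summing: E[X] = C(23, 4) · 2^{1 − 6} = 8855 · 1/32 = 8855/32.
Numerically: E[X] ≈ 276.719.

E[X] = C(23,4)·2^(1−C(4,2)) = 8855/32 ≈ 276.719.


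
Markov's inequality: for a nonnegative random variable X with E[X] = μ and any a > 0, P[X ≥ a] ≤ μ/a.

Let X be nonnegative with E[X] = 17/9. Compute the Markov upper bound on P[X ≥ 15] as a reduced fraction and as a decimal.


μ = E[X] = 17/9, a = 15.
Markov: P[X ≥ 15] ≤ μ/a = (17/9)/15 = 17/135.
Numerically: ≈ 0.125926.
(Since a = 15 > μ = 1.888889, the bound 17/135 is < 1 and informative.)

P[X ≥ 15] ≤ 17/135 ≈ 0.125926.


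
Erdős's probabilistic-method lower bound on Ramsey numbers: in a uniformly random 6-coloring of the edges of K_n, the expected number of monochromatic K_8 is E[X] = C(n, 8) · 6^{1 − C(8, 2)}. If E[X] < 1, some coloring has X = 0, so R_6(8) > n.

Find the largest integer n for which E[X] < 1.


We need C(n, 8) · 6^{1 − 28} < 1, i.e. C(n, 8) < 6^{28 − 1} = 1023490369077469249536.
Check values of n near the boundary:
  n = 1590: C(1590, 8) = 995397314198933813310; 995397314198933813310 < 1023490369077469249536? YES
  n = 1591: C(1591, 8) = 1000427749141189953870; 1000427749141189953870 < 1023490369077469249536? YES
  n = 1592: C(1592, 8) = 1005480414540892933435; 1005480414540892933435 < 1023490369077469249536? YES
  n = 1593: C(1593, 8) = 1010555394551193970323; 1010555394551193970323 < 1023490369077469249536? YES
  n = 1594: C(1594, 8) = 1015652773590544255167; 1015652773590544255167 < 1023490369077469249536? YES
  n = 1595: C(1595, 8) = 1020772636343363633895; 1020772636343363633895 < 1023490369077469249536? YES
  n = 1596: C(1596, 8) = 1025915067760710553965; 1025915067760710553965 < 1023490369077469249536? NO
The largest n with C(n, 8) < 1023490369077469249536 is n = 1595 (where E[X] = 113419181815929292655/113721152119718805504 ≈ 0.99734). Hence R_6(8) > 1595, i.e. R_6(8) ≥ 1596.

Largest n = 1595; hence R_6(8) > 1595.


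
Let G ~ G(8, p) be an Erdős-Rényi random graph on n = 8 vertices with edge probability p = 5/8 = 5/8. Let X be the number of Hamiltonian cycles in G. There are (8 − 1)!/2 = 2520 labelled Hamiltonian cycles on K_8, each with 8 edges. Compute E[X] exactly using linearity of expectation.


K_8 has (8 − 1)!/2 = 2520 labelled Hamiltonian cycles.
For each such Hamiltonian cycle H, let X_H = 1 if all 8 edges of H are present in G. Then P[X_H = 1] = p^{8} = (5/8)^{8} = 390625/16777216.
Summing the indicators: E[X] = Σ_H E[X_H] = 2520 · p^{8} = 2520 · 390625/16777216 = 123046875/2097152.
Numerically: E[X] ≈ 58.7.

E[X] = 2520 · (5/8)^{8} = 123046875/2097152 ≈ 58.7.


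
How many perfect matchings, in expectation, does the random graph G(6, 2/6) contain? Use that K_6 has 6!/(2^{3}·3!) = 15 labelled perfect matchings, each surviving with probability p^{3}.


K_6 has 6!/(2^{3}·3!) = 15 labelled perfect matchings.
For each such perfect matching H, let X_H = 1 if all 3 edges of H are present in G. Then P[X_H = 1] = p^{3} = (1/3)^{3} = 1/27.
By linearity of expectation: E[X] = Σ_H E[X_H] = 15 · p^{3} = 15 · 1/27 = 5/9.
Numerically: E[X] ≈ 0.55556.

E[X] = 15 · (1/3)^{3} = 5/9 ≈ 0.55556.


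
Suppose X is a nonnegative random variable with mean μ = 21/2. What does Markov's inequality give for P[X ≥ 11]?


μ = E[X] = 21/2, a = 11.
Markov: P[X ≥ 11] ≤ μ/a = (21/2)/11 = 21/22.
Numerically: ≈ 0.954545.
(Since a = 11 > μ = 10.500000, the bound 21/22 is < 1 and informative.)

P[X ≥ 11] ≤ 21/22 ≈ 0.954545.


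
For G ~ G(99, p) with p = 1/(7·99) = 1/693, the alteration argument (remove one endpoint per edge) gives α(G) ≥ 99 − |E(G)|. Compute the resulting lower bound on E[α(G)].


E[|E(G)|] = C(99, 2)·p = 4851 · (1/693) = 7.
E[α(G)] ≥ n − E[|E(G)|] = 99 − 7 = 92.
Numerically: ≈ 92.0000.
(This is only a lower bound; the true E[α(G)] may be larger.)

E[α(G)] ≥ 92 ≈ 92.0000.


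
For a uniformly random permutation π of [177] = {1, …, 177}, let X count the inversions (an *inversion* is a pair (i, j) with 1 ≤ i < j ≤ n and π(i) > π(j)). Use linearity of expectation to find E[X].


Write X = Σ X_I over the C(177, 2) = 15576 pairs i < j, with X_I the indicator of one inversion.
There are 15576 indicators.
For each fixed pair i < j, the values π(i) and π(j) are two distinct elements of {1, …, 177} in uniformly random order; by symmetry P[π(i) > π(j)] = 1/2.
By linearity: E[X] = 15576 · (1/2) = C(177, 2) · (1/2) = 15576/2 = 7788 ≈ 7788.00000.

E[X] = 7788 = 7788.00000.


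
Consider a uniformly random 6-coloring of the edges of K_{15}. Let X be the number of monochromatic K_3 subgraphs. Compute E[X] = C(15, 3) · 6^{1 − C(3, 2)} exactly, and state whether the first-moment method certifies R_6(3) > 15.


E[X] = C(15, 3) · 6^{1 − 3} = 455 · 6^{−2} = 455/36.
As a reduced fraction: E[X] = 455/36 ≈ 12.6388889.
Is E[X] < 1? NO.
Since E[X] ≥ 1, the first-moment bound is inconclusive at n = 15; it does NOT by itself certify R_6(3) > 15.

E[X] = 455/36 ≈ 12.6388889; E[X] ≥ 1; first-moment method inconclusive here.


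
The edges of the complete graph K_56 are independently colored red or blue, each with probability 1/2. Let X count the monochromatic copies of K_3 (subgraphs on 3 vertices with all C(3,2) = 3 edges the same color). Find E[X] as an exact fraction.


Let X = Σ_S X_S over the C(56, 3) = 27720 subsets S of size 3, where X_S = 1 if the K_3 on S is monochromatic.
For a fixed S, the K_3 on S has C(3, 2) = 3 edges. P[all 3 edges red] = (1/2)^3, and likewise for blue, so P[monochromatic] = 2·(1/2)^3 = 2^{1 − 3} = 1/4.
By linearity: E[X] = C(56, 3) · 2^{1 − 3} = 27720 · 1/4 = 6930.
Numerically: E[X] ≈ 6930.00000.

E[X] = C(56,3)·2^(1−C(3,2)) = 6930 ≈ 6930.00000.


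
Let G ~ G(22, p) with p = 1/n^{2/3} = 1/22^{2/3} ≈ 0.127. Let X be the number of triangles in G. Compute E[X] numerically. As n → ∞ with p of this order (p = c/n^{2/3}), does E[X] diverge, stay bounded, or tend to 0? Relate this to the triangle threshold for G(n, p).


Number of potential triangles: C(22, 3) = 1540.
Each occurs with probability p³ ≈ (0.127)³ ≈ 2.06612e-03.
By linearity: E[X] = C(22, 3)·p³ ≈ 1540 · 2.06612e-03 ≈ 3.182.
Since α = 2/3 < 1, p = c/n^{2/3} ≫ 1/n is above the triangle threshold p ~ 1/n. Asymptotically E[X] ~ (c³/6)·n^{3(1−α)} = (1³/6)·n^{1} → ∞; triangles are abundant w.h.p.

E[X] ≈ 3.182; in regime p = Θ(1/n^{2/3}) E[X] diverges (above the triangle threshold p ~ 1/n).


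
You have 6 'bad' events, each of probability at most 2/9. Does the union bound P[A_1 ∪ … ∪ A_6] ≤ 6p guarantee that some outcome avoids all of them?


Union bound: P[∪_{i=1}^{6} A_i] ≤ Σ_i P[A_i] ≤ 6·p = 6·(2/9) = 4/3.
Numerically: 4/3 ≈ 1.33333.
Is 4/3 < 1? NO.
Since the bound 4/3 is ≥ 1, the union bound is uninformative here; it does NOT by itself certify existence.

6·p = 4/3 ≈ 1.33333; existence NOT certified by the union bound.


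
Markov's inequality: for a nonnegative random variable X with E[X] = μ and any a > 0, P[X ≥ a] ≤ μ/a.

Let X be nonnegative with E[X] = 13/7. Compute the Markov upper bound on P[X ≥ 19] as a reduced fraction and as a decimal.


μ = E[X] = 13/7, a = 19.
Markov: P[X ≥ 19] ≤ μ/a = (13/7)/19 = 13/133.
Numerically: ≈ 0.098.
(Since a = 19 > μ = 1.857, the bound 13/133 is < 1 and informative.)

P[X ≥ 19] ≤ 13/133 ≈ 0.098.


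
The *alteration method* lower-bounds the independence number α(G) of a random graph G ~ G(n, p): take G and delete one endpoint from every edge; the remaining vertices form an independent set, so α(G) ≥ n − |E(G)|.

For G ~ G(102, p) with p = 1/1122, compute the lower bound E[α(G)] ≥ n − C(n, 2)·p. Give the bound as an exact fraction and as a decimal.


E[|E(G)|] = C(102, 2)·p = 5151 · (1/1122) = 101/22.
E[α(G)] ≥ n − E[|E(G)|] = 102 − 101/22 = 2143/22.
Numerically: ≈ 97.409091.
(This is only a lower bound; the true E[α(G)] may be larger.)

E[α(G)] ≥ 2143/22 ≈ 97.409091.


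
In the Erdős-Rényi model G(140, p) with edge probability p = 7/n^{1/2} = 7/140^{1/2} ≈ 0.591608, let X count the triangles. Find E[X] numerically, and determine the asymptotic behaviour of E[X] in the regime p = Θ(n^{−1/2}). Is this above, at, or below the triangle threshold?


Number of potential triangles: C(140, 3) = 447580.
Each occurs with probability p³ ≈ (0.591608)³ ≈ 2.07062792e-01.
By linearity: E[X] = C(140, 3)·p³ ≈ 447580 · 2.07062792e-01 ≈ 92677.164626.
Since α = 1/2 < 1, p = c/n^{1/2} ≫ 1/n is above the triangle threshold p ~ 1/n. Asymptotically E[X] ~ (c³/6)·n^{3(1−α)} = (7³/6)·n^{1.5} → ∞; triangles are abundant w.h.p.

E[X] ≈ 92677.164626; in regime p = Θ(1/n^{1/2}) E[X] diverges (above the triangle threshold p ~ 1/n).


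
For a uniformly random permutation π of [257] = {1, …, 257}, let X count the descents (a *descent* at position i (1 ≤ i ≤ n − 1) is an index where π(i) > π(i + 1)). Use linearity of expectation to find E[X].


Write X = Σ X_I over i = 1, …, 256, with X_I the indicator of one descent.
There are 256 indicators.
For each fixed i, the pair (π(i), π(i+1)) is a uniformly random ordered pair of distinct values from {1, …, 257}; by symmetry P[π(i) > π(i+1)] = 1/2.
By linearity: E[X] = 256 · (1/2) = (257 − 1) · (1/2) = 128 ≈ 128.000000.

E[X] = 128 = 128.000000.


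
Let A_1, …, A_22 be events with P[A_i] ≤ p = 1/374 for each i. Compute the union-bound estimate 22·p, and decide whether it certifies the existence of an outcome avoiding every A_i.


Union bound: P[∪_{i=1}^{22} A_i] ≤ Σ_i P[A_i] ≤ 22·p = 22·(1/374) = 1/17.
Numerically: 1/17 ≈ 0.059.
Is 1/17 < 1? YES.
Since P[∪ A_i] ≤ 1/17 < 1, the complement has P[∩ A_i^c] ≥ 1 − 1/17 = 16/17 > 0, so some outcome avoids every A_i.

22·p = 1/17 ≈ 0.059; existence CERTIFIED by the union bound.


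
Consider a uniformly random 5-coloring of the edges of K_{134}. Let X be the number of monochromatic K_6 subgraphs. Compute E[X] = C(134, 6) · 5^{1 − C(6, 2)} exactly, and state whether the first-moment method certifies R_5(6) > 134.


E[X] = C(134, 6) · 5^{1 − 15} = 7177979809 · 5^{−14} = 7177979809/6103515625.
As a reduced fraction: E[X] = 7177979809/6103515625 ≈ 1.176040.
Is E[X] < 1? NO.
Since E[X] ≥ 1, the first-moment bound is inconclusive at n = 134; it does NOT by itself certify R_5(6) > 134.

E[X] = 7177979809/6103515625 ≈ 1.176040; E[X] ≥ 1; first-moment method inconclusive here.


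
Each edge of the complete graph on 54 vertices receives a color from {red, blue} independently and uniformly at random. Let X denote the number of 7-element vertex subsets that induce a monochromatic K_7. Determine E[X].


Let X = Σ_S X_S over the C(54, 7) = 177100560 subsets S of size 7, where X_S = 1 if the K_7 on S is monochromatic.
For a fixed S, the K_7 on S has C(7, 2) = 21 edges. P[all 21 edges red] = (1/2)^21, and likewise for blue, so P[monochromatic] = 2·(1/2)^21 = 2^{1 − 21} = 1/1048576.
Summing: E[X] = C(54, 7) · 2^{1 − 21} = 177100560 · 1/1048576 = 11068785/65536.
Numerically: E[X] ≈ 168.896.

E[X] = C(54,7)·2^(1−C(7,2)) = 11068785/65536 ≈ 168.896.


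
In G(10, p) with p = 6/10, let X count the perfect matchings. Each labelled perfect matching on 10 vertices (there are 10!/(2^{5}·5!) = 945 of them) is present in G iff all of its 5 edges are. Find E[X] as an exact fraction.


K_10 has 10!/(2^{5}·5!) = 945 labelled perfect matchings.
For each such perfect matching H, let X_H = 1 if all 5 edges of H are present in G. Then P[X_H = 1] = p^{5} = (3/5)^{5} = 243/3125.
Summing the indicators: E[X] = Σ_H E[X_H] = 945 · p^{5} = 945 · 243/3125 = 45927/625.
Numerically: E[X] ≈ 73.48.

E[X] = 945 · (3/5)^{5} = 45927/625 ≈ 73.48.


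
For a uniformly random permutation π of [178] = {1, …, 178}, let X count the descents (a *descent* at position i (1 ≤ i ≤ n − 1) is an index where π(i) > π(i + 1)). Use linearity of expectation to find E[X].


Write X = Σ X_I over i = 1, …, 177, with X_I the indicator of one descent.
There are 177 indicators.
For each fixed i, the pair (π(i), π(i+1)) is a uniformly random ordered pair of distinct values from {1, …, 178}; by symmetry P[π(i) > π(i+1)] = 1/2.
By linearity: E[X] = 177 · (1/2) = (178 − 1) · (1/2) = 177/2 ≈ 88.5000.

E[X] = 177/2 = 88.5000.


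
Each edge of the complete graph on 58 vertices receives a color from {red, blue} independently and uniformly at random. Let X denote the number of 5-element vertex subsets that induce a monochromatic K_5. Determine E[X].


Let X = Σ_S X_S over the C(58, 5) = 4582116 subsets S of size 5, where X_S = 1 if the K_5 on S is monochromatic.
For a fixed S, the K_5 on S has C(5, 2) = 10 edges. P[all 10 edges red] = (1/2)^10, and likewise for blue, so P[monochromatic] = 2·(1/2)^10 = 2^{1 − 10} = 1/512.
By linearity of expectation: E[X] = C(58, 5) · 2^{1 − 10} = 4582116 · 1/512 = 1145529/128.
Numerically: E[X] ≈ 8949.4453.

E[X] = C(58,5)·2^(1−C(5,2)) = 1145529/128 ≈ 8949.4453.


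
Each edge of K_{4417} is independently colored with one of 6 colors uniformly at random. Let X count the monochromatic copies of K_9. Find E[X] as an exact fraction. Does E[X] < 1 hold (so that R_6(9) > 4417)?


E[X] = C(4417, 9) · 6^{1 − 36} = 1749208766098544225331185560 · 6^{−35} = 1749208766098544225331185560/1719070799748422591028658176.
As a reduced fraction: E[X] = 218651095762318028166398195/214883849968552823878582272 ≈ 1.018.
Is E[X] < 1? NO.
Since E[X] ≥ 1, the first-moment bound is inconclusive at n = 4417; it does NOT by itself certify R_6(9) > 4417.

E[X] = 218651095762318028166398195/214883849968552823878582272 ≈ 1.018; E[X] ≥ 1; first-moment method inconclusive here.


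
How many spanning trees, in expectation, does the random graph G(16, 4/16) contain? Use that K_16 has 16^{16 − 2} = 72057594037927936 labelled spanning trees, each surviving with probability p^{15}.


K_16 has 16^{16 − 2} = 72057594037927936 labelled spanning trees.
For each such spanning tree H, let X_H = 1 if all 15 edges of H are present in G. Then P[X_H = 1] = p^{15} = (1/4)^{15} = 1/1073741824.
Summing the indicators: E[X] = Σ_H E[X_H] = 72057594037927936 · p^{15} = 72057594037927936 · 1/1073741824 = 67108864.
Numerically: E[X] ≈ 6.71089e+07.

E[X] = 72057594037927936 · (1/4)^{15} = 67108864 ≈ 6.71089e+07.


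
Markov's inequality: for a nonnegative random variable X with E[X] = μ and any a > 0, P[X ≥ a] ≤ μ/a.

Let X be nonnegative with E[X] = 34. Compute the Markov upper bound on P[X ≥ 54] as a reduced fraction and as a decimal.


μ = E[X] = 34, a = 54.
Markov: P[X ≥ 54] ≤ μ/a = (34)/54 = 17/27.
Numerically: ≈ 0.630.
(Since a = 54 > μ = 34.000, the bound 17/27 is < 1 and informative.)

P[X ≥ 54] ≤ 17/27 ≈ 0.630.


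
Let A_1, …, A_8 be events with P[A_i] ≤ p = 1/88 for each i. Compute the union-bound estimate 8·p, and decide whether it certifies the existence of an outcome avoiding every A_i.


Union bound: P[∪_{i=1}^{8} A_i] ≤ Σ_i P[A_i] ≤ 8·p = 8·(1/88) = 1/11.
Numerically: 1/11 ≈ 0.090909.
Is 1/11 < 1? YES.
Since P[∪ A_i] ≤ 1/11 < 1, the complement has P[∩ A_i^c] ≥ 1 − 1/11 = 10/11 > 0, so some outcome avoids every A_i.

8·p = 1/11 ≈ 0.090909; existence CERTIFIED by the union bound.


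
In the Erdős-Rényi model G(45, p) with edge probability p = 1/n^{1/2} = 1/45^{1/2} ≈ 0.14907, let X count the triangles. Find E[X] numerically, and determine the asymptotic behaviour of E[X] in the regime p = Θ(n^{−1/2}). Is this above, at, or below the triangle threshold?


Number of potential triangles: C(45, 3) = 14190.
Each occurs with probability p³ ≈ (0.14907)³ ≈ 3.3126933e-03.
By linearity: E[X] = C(45, 3)·p³ ≈ 14190 · 3.3126933e-03 ≈ 47.00712.
Since α = 1/2 < 1, p = c/n^{1/2} ≫ 1/n is above the triangle threshold p ~ 1/n. Asymptotically E[X] ~ (c³/6)·n^{3(1−α)} = (1³/6)·n^{1.5} → ∞; triangles are abundant w.h.p.

E[X] ≈ 47.00712; in regime p = Θ(1/n^{1/2}) E[X] diverges (above the triangle threshold p ~ 1/n).


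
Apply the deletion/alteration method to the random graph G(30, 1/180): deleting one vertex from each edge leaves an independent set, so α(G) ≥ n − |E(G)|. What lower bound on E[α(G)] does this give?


E[|E(G)|] = C(30, 2)·p = 435 · (1/180) = 29/12.
E[α(G)] ≥ n − E[|E(G)|] = 30 − 29/12 = 331/12.
Numerically: ≈ 27.58333.
(This is only a lower bound; the true E[α(G)] may be larger.)

E[α(G)] ≥ 331/12 ≈ 27.58333.
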